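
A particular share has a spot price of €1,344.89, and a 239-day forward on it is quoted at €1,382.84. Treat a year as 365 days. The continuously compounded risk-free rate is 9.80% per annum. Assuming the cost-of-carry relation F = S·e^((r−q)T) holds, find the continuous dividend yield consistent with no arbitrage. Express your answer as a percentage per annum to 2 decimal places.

5.55%

From F = S·e^((r−q)T): (r − q) = ln(F/S)/T
ln(1382.84/1344.89) = ln(1.028218) = 0.027827
(r − q) = 0.027827 / (239/365) = 0.042497
q = r − ln(F/S)/T = 0.0980 − 0.042497 = 0.055503
q = 5.55%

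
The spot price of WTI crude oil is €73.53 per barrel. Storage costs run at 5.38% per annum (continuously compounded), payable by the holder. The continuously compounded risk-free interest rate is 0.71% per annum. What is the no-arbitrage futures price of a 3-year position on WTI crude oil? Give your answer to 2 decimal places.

Net carry = r + u − y = 0.0071 + 0.0538 − 0.0000 = 0.0609
F = S·e^((r+u−y)T) = 73.53 · e^(0.0609 × 3) = 73.53 · e^0.182700
= 73.53 × 1.200454 = €88.27 per barrel

€88.27 per barrel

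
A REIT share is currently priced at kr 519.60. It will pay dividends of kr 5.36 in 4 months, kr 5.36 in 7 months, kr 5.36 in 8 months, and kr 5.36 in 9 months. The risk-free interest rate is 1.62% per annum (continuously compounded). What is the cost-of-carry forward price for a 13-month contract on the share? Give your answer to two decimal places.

PV(dividends) I = 5.36·e^(−0.0162·4/12) + 5.36·e^(−0.0162·7/12) + 5.36·e^(−0.0162·8/12) + 5.36·e^(−0.0162·9/12)
I = 5.3311 + 5.3096 + 5.3024 + 5.2953 = 21.2384
F = (S − I)·e^(rT) = (519.60 − 21.2384) · e^(0.0162·13/12)
= 498.3616 · e^0.017550 = 498.3616 × 1.017705 = kr 507.19

kr 507.19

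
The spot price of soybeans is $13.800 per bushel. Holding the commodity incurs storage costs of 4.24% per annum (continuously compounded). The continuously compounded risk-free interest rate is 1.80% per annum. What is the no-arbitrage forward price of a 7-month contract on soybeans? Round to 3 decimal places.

Net carry = r + u − y = 0.0180 + 0.0424 − 0.0000 = 0.0604
F = S·e^((r+u−y)T) = 13.800 · e^(0.0604 × 7/12) = 13.800 · e^0.035233
= 13.800 × 1.035861 = $14.295 per bushel

$14.295 per bushel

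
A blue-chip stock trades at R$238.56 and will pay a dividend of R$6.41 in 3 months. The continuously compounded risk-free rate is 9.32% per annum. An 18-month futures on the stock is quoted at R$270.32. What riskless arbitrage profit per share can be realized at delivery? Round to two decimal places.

R$3.17 per share

PV(dividends) I = 6.41·e^(−0.0932·3/12) = 6.2624
Fair futures F* = (S − I)·e^(rT) = (238.56 − 6.2624)·e^0.139800 = 232.2976 × 1.150044 = 267.1525
Market R$270.32 > fair 267.1525: forward overpriced → cash-and-carry (borrow at r, buy the stock and collect the dividends, short the forward).
Profit at T = |F_mkt − F*| = |270.32 − 267.1525| = R$3.17 per share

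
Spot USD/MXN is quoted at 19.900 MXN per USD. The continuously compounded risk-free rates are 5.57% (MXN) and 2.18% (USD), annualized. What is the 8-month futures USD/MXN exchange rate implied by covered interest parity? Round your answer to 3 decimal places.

F = S·e^((r_MXN − r_USD)T) = 19.900 · e^((0.0557 − 0.0218) × 8/12)
= 19.900 · e^0.022600 = 19.900 × 1.022857
F = 20.355 MXN per USD

20.355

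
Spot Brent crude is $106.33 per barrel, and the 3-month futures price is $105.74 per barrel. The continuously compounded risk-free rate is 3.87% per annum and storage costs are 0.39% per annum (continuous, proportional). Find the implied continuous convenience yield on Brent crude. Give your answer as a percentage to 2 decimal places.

F = S·e^((r+u−y)T) ⇒ (r+u−y) = ln(F/S)/T
ln(105.74/106.33) = -0.005564; /T ⇒ -0.022256
y = r + u − ln(F/S)/T = 0.0387 + 0.0039 + 0.022256 = 0.064856
y = 6.49%

6.49%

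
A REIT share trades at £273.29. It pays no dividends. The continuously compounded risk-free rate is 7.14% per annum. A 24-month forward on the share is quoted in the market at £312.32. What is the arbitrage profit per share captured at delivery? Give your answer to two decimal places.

Fair forward: F* = S·e^(carry·T), with carry = r = 0.0714
F* = 273.29 · e^(0.0714 × 24/12) = 273.29 · e^0.142800 = 273.29 × 1.153499 = £315.2397
Market £312.32 < fair £315.2397: forward underpriced → reverse cash-and-carry (short spot, go long the forward).
At maturity, profit = |F_mkt − F*| = |312.32 − 315.2397| = £2.92 per share

£2.92 per share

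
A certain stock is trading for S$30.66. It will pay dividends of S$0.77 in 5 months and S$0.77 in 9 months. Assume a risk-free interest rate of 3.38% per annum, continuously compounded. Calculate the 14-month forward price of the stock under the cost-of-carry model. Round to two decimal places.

PV(dividends) I = 0.77·e^(−0.0338·5/12) + 0.77·e^(−0.0338·9/12)
I = 0.7592 + 0.7507 = 1.5099
F = (S − I)·e^(rT) = (30.66 − 1.5099) · e^(0.0338·14/12)
= 29.1501 · e^0.039433 = 29.1501 × 1.040221 = S$30.32

S$30.32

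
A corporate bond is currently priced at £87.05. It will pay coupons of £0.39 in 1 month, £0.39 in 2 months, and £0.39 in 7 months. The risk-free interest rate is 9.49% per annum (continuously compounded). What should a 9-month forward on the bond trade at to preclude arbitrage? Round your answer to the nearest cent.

£92.25

PV(coupons) I = 0.39·e^(−0.0949·1/12) + 0.39·e^(−0.0949·2/12) + 0.39·e^(−0.0949·7/12)
I = 0.3869 + 0.3839 + 0.3690 = 1.1398
F = (S − I)·e^(rT) = (87.05 − 1.1398) · e^(0.0949·9/12)
= 85.9102 · e^0.071175 = 85.9102 × 1.073769 = £92.25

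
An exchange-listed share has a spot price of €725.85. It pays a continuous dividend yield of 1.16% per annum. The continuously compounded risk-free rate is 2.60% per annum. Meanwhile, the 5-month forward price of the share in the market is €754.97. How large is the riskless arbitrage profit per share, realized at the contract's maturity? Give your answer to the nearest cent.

€24.75 per share

Fair forward: F* = S·e^(carry·T), with carry = (r − q) = 0.0260 − 0.0116 = 0.0144
F* = 725.85 · e^(0.0144 × 5/12) = 725.85 · e^0.006000 = 725.85 × 1.006018 = €730.2182
Market €754.97 > fair €730.2182: forward overpriced → cash-and-carry (buy spot, short the forward).
At maturity, profit = |F_mkt − F*| = |754.97 − 730.2182| = €24.75 per share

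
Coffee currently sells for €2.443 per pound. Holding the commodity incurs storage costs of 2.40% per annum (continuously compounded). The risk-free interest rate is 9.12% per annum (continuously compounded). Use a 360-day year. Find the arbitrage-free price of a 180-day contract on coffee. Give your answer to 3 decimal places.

€2.588 per pound

Net carry = r + u − y = 0.0912 + 0.0240 − 0.0000 = 0.1152
F = S·e^((r+u−y)T) = 2.443 · e^(0.1152 × 180/360) = 2.443 · e^0.057600
= 2.443 × 1.059291 = €2.588 per pound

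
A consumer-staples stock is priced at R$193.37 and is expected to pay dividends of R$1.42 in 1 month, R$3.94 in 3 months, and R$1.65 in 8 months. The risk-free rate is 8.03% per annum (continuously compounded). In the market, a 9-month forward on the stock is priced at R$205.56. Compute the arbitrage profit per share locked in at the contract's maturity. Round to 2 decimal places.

PV(dividends) I = 1.42·e^(−0.0803·1/12) + 3.94·e^(−0.0803·3/12) + 1.65·e^(−0.0803·8/12) = 6.8362
Fair forward F* = (S − I)·e^(rT) = (193.37 − 6.8362)·e^0.060225 = 186.5338 × 1.062075 = 198.1129
Market R$205.56 > fair 198.1129: forward overpriced → cash-and-carry (borrow at r, buy the stock and collect the dividends, short the forward).
Profit at T = |F_mkt − F*| = |205.56 − 198.1129| = R$7.45 per share

R$7.45 per share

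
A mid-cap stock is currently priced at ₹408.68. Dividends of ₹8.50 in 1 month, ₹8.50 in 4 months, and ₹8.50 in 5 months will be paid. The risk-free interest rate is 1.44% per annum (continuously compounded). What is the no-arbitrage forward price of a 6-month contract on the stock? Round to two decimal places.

₹386.05

PV(dividends) I = 8.50·e^(−0.0144·1/12) + 8.50·e^(−0.0144·4/12) + 8.50·e^(−0.0144·5/12)
I = 8.4898 + 8.4593 + 8.4492 = 25.3983
F = (S − I)·e^(rT) = (408.68 − 25.3983) · e^(0.0144·6/12)
= 383.2817 · e^0.007200 = 383.2817 × 1.007226 = ₹386.05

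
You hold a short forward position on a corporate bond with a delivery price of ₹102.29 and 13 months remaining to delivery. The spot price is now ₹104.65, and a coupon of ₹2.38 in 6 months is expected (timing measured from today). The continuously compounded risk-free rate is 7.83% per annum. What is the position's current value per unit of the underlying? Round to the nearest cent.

PV(remaining coupons) I = 2.38·e^(−0.0783·6/12) = 2.2886
Current forward F = (S − I)·e^(rT) = (104.65 − 2.2886)·e^(0.0783·13/12) = 102.3614 × 1.088527 = 111.4231
Value (long) = (F − K)·e^(−rT) = (111.4231 − 102.29) × 0.918673 = 8.3903
Short position value = −(long value) = -₹8.39

-₹8.39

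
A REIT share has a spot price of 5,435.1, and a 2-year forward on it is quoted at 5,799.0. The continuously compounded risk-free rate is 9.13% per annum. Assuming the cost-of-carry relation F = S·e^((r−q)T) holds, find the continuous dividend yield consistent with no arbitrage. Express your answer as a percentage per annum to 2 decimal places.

5.89%

From F = S·e^((r−q)T): (r − q) = ln(F/S)/T
ln(5799.0/5435.1) = ln(1.066954) = 0.064808
(r − q) = 0.064808 / (2) = 0.032404
q = r − ln(F/S)/T = 0.0913 − 0.032404 = 0.058896
q = 5.89%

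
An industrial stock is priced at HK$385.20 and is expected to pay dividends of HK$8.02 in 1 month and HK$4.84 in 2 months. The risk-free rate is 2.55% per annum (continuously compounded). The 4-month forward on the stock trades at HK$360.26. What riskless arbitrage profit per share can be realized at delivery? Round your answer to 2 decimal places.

PV(dividends) I = 8.02·e^(−0.0255·1/12) + 4.84·e^(−0.0255·2/12) = 12.8224
Fair forward F* = (S − I)·e^(rT) = (385.20 − 12.8224)·e^0.008500 = 372.3776 × 1.008536 = 375.5562
Market HK$360.26 < fair 375.5562: forward underpriced → reverse cash-and-carry (short the stock, invest proceeds at r, pay the dividends, go long the forward).
Profit at T = |F_mkt − F*| = |360.26 − 375.5562| = HK$15.30 per share

HK$15.30 per share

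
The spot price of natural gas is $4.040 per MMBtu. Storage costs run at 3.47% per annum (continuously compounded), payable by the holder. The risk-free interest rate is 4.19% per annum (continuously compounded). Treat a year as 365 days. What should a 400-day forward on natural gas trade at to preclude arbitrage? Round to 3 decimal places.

Net carry = r + u − y = 0.0419 + 0.0347 − 0.0000 = 0.0766
F = S·e^((r+u−y)T) = 4.040 · e^(0.0766 × 400/365) = 4.040 · e^0.083945
= 4.040 × 1.087569 = $4.394 per MMBtu

$4.394 per MMBtu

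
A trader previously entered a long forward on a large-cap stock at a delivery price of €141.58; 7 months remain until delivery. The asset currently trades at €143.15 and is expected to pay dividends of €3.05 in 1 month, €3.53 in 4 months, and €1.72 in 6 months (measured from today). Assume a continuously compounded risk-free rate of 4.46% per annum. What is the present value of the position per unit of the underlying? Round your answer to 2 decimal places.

PV(remaining dividends) I = 3.05·e^(−0.0446·1/12) + 3.53·e^(−0.0446·4/12) + 1.72·e^(−0.0446·6/12) = 8.1987
Current forward F = (S − I)·e^(rT) = (143.15 − 8.1987)·e^(0.0446·7/12) = 134.9513 × 1.026358 = 138.5083
Value (long) = (F − K)·e^(−rT) = (138.5083 − 141.58) × 0.974319 = -2.9928
Value = -€2.99

-€2.99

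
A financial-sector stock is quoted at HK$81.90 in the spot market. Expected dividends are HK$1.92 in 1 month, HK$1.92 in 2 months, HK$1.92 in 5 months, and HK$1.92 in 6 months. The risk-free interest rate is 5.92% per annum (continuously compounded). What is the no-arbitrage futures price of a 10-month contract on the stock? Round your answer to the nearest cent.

PV(dividends) I = 1.92·e^(−0.0592·1/12) + 1.92·e^(−0.0592·2/12) + 1.92·e^(−0.0592·5/12) + 1.92·e^(−0.0592·6/12)
I = 1.9106 + 1.9011 + 1.8732 + 1.8640 = 7.5489
F = (S − I)·e^(rT) = (81.90 − 7.5489) · e^(0.0592·10/12)
= 74.3511 · e^0.049333 = 74.3511 × 1.050570 = HK$78.11

HK$78.11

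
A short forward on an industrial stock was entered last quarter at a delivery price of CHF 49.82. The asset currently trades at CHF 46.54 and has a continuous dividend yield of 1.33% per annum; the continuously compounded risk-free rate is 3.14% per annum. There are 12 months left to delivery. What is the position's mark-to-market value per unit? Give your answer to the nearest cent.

Current fair forward for the remaining 12 months: F = S·e^((r − q)·T), (r − q) = 0.0314 − 0.0133 = 0.0181
F = 46.54 · e^(0.0181 × 12/12) = 46.54 × 1.018265 = 47.3901
Value of long forward = (F − K)·e^(−rT) = (47.3901 − 49.82) · e^(−0.0314·12/12)
= -2.4299 × 0.969088 = -2.35
Short position value = −(long value) = CHF 2.35

CHF 2.35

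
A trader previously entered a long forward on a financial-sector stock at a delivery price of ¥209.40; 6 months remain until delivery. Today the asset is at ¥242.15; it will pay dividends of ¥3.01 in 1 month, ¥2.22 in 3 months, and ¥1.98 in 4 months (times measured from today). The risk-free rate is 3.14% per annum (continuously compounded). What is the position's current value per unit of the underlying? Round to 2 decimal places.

PV(remaining dividends) I = 3.01·e^(−0.0314·1/12) + 2.22·e^(−0.0314·3/12) + 1.98·e^(−0.0314·4/12) = 7.1642
Current forward F = (S − I)·e^(rT) = (242.15 − 7.1642)·e^(0.0314·6/12) = 234.9858 × 1.015824 = 238.7042
Value (long) = (F − K)·e^(−rT) = (238.7042 − 209.40) × 0.984423 = 28.8477
Value = ¥28.85

¥28.85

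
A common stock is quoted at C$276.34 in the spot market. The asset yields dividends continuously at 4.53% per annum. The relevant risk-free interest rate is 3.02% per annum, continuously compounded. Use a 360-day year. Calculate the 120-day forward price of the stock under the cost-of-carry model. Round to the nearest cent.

F = S·e^((r − q)T) = 276.34 · e^((0.0302 − 0.0453) × 120/360)
= 276.34 · e^-0.005033 = 276.34 × 0.994980
F = C$274.95

C$274.95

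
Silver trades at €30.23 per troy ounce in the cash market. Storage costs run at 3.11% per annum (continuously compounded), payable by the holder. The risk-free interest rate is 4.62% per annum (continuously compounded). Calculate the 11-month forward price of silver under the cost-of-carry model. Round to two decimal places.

€32.45 per troy ounce

Net carry = r + u − y = 0.0462 + 0.0311 − 0.0000 = 0.0773
F = S·e^((r+u−y)T) = 30.23 · e^(0.0773 × 11/12) = 30.23 · e^0.070858
= 30.23 × 1.073429 = €32.45 per troy ounce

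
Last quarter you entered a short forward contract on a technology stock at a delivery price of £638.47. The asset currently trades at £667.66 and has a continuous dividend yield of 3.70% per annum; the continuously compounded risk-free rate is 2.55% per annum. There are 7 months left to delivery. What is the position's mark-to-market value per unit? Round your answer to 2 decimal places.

-£24.36

Current fair forward for the remaining 7 months: F = S·e^((r − q)·T), (r − q) = 0.0255 − 0.0370 = -0.0115
F = 667.66 · e^(-0.0115 × 7/12) = 667.66 × 0.993314 = 663.1960
Value of long forward = (F − K)·e^(−rT) = (663.1960 − 638.47) · e^(−0.0255·7/12)
= 24.7260 × 0.985235 = 24.36
Short position value = −(long value) = -£24.36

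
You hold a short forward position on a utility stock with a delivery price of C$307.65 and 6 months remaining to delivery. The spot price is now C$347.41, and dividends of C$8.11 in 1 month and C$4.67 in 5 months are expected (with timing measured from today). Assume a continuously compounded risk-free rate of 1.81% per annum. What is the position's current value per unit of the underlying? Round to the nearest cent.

-C$29.80

PV(remaining dividends) I = 8.11·e^(−0.0181·1/12) + 4.67·e^(−0.0181·5/12) = 12.7327
Current forward F = (S − I)·e^(rT) = (347.41 − 12.7327)·e^(0.0181·6/12) = 334.6773 × 1.009091 = 337.7199
Value (long) = (F − K)·e^(−rT) = (337.7199 − 307.65) × 0.990991 = 29.7990
Short position value = −(long value) = -C$29.80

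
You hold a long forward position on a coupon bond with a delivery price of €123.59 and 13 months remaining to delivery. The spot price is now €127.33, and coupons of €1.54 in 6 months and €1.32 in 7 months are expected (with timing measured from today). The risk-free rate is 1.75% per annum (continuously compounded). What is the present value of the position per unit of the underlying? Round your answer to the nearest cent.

PV(remaining coupons) I = 1.54·e^(−0.0175·6/12) + 1.32·e^(−0.0175·7/12) = 2.8332
Current forward F = (S − I)·e^(rT) = (127.33 − 2.8332)·e^(0.0175·13/12) = 124.4968 × 1.019139 = 126.8795
Value (long) = (F − K)·e^(−rT) = (126.8795 − 123.59) × 0.981220 = 3.2277
Value = €3.23

€3.23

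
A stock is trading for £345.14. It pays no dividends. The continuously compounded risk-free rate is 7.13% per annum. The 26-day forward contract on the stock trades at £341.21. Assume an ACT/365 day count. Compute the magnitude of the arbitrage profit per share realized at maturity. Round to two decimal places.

£5.69 per share

Fair forward: F* = S·e^(carry·T), with carry = r = 0.0713
F* = 345.14 · e^(0.0713 × 26/365) = 345.14 · e^0.005079 = 345.14 × 1.005092 = £346.8975
Market £341.21 < fair £346.8975: forward underpriced → reverse cash-and-carry (short spot, go long the forward).
At maturity, profit = |F_mkt − F*| = |341.21 − 346.8975| = £5.69 per share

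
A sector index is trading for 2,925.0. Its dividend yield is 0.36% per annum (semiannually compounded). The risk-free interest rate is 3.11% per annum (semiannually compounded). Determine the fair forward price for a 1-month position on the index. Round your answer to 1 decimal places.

F = S · (1+r/2)^(2T) / (1+q/2)^(2T)
= 2925.0 × 1.002575 / 1.000300 = 2925.0 × 1.002274
F = 2,931.7

2,931.7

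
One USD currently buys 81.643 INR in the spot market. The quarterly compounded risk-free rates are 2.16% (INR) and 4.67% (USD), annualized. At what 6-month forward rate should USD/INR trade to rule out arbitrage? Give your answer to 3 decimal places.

By covered interest parity, F = S · (1+r_INR/4)^(4T) / (1+r_USD/4)^(4T)
= 81.643 × 1.010829 / 1.023486 = 81.643 × 0.987633
F = 80.633 INR per USD

80.633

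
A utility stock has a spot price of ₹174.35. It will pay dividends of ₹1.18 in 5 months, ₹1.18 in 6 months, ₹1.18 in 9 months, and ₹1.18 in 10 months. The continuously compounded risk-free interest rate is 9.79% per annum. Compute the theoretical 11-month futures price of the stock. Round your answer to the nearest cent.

₹185.86

PV(dividends) I = 1.18·e^(−0.0979·5/12) + 1.18·e^(−0.0979·6/12) + 1.18·e^(−0.0979·9/12) + 1.18·e^(−0.0979·10/12)
I = 1.1328 + 1.1236 + 1.0965 + 1.0876 = 4.4405
F = (S − I)·e^(rT) = (174.35 − 4.4405) · e^(0.0979·11/12)
= 169.9095 · e^0.089742 = 169.9095 × 1.093892 = ₹185.86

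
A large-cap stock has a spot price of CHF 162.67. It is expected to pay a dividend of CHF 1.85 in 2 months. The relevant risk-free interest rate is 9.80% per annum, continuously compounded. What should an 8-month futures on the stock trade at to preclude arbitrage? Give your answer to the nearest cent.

CHF 171.71

PV(dividends) I = 1.85·e^(−0.0980·2/12)
I = 1.8200
F = (S − I)·e^(rT) = (162.67 − 1.8200) · e^(0.0980·8/12)
= 160.8500 · e^0.065333 = 160.8500 × 1.067514 = CHF 171.71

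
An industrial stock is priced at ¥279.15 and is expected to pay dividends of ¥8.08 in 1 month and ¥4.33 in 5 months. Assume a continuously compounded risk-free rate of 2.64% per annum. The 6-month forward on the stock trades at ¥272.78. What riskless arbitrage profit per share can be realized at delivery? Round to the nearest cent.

PV(dividends) I = 8.08·e^(−0.0264·1/12) + 4.33·e^(−0.0264·5/12) = 12.3449
Fair forward F* = (S − I)·e^(rT) = (279.15 − 12.3449)·e^0.013200 = 266.8051 × 1.013288 = 270.3504
Market ¥272.78 > fair 270.3504: forward overpriced → cash-and-carry (borrow at r, buy the stock and collect the dividends, short the forward).
Profit at T = |F_mkt − F*| = |272.78 − 270.3504| = ¥2.43 per share

¥2.43 per share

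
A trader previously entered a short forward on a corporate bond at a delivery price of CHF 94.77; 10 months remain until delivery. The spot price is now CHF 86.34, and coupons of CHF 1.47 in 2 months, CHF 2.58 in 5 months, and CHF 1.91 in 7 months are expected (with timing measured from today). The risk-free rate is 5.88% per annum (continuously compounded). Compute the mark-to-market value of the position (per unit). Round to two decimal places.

PV(remaining coupons) I = 1.47·e^(−0.0588·2/12) + 2.58·e^(−0.0588·5/12) + 1.91·e^(−0.0588·7/12) = 5.8188
Current forward F = (S − I)·e^(rT) = (86.34 − 5.8188)·e^(0.0588·10/12) = 80.5212 × 1.050220 = 84.5650
Value (long) = (F − K)·e^(−rT) = (84.5650 − 94.77) × 0.952181 = -9.7170
Short position value = −(long value) = CHF 9.72

CHF 9.72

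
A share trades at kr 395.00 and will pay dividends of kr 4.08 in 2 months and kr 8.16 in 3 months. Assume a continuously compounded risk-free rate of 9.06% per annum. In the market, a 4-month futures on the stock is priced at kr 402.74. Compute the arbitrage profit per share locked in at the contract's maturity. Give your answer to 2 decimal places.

PV(dividends) I = 4.08·e^(−0.0906·2/12) + 8.16·e^(−0.0906·3/12) = 11.9961
Fair futures F* = (S − I)·e^(rT) = (395.00 − 11.9961)·e^0.030200 = 383.0039 × 1.030661 = 394.7472
Market kr 402.74 > fair 394.7472: forward overpriced → cash-and-carry (borrow at r, buy the stock and collect the dividends, short the forward).
Profit at T = |F_mkt − F*| = |402.74 − 394.7472| = kr 7.99 per share

kr 7.99 per share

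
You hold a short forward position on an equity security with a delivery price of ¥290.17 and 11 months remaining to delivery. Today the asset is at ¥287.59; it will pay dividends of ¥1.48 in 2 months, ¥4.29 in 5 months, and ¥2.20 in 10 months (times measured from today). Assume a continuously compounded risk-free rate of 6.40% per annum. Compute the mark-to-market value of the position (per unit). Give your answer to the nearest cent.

-¥6.23

PV(remaining dividends) I = 1.48·e^(−0.0640·2/12) + 4.29·e^(−0.0640·5/12) + 2.20·e^(−0.0640·10/12) = 7.7271
Current forward F = (S − I)·e^(rT) = (287.59 − 7.7271)·e^(0.0640·11/12) = 279.8629 × 1.060422 = 296.7728
Value (long) = (F − K)·e^(−rT) = (296.7728 − 290.17) × 0.943021 = 6.2266
Short position value = −(long value) = -¥6.23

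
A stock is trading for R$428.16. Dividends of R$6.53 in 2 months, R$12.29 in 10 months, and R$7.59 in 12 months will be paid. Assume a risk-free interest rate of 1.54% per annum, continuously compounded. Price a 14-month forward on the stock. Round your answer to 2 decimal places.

PV(dividends) I = 6.53·e^(−0.0154·2/12) + 12.29·e^(−0.0154·10/12) + 7.59·e^(−0.0154·12/12)
I = 6.5133 + 12.1333 + 7.4740 = 26.1206
F = (S − I)·e^(rT) = (428.16 − 26.1206) · e^(0.0154·14/12)
= 402.0394 · e^0.017967 = 402.0394 × 1.018129 = R$409.33

R$409.33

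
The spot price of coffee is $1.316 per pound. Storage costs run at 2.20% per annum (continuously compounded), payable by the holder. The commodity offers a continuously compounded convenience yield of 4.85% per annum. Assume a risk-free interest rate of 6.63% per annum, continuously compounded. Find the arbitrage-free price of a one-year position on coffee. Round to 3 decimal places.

$1.369 per pound

Net carry = r + u − y = 0.0663 + 0.0220 − 0.0485 = 0.0398
F = S·e^((r+u−y)T) = 1.316 · e^(0.0398 × 12/12) = 1.316 · e^0.039800
= 1.316 × 1.040603 = $1.369 per pound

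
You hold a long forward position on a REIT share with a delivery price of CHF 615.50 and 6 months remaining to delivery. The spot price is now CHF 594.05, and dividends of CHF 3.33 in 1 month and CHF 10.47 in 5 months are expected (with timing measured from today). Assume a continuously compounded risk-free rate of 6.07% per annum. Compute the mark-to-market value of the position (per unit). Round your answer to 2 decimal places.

PV(remaining dividends) I = 3.33·e^(−0.0607·1/12) + 10.47·e^(−0.0607·5/12) = 13.5217
Current forward F = (S − I)·e^(rT) = (594.05 − 13.5217)·e^(0.0607·6/12) = 580.5283 × 1.030815 = 598.4173
Value (long) = (F − K)·e^(−rT) = (598.4173 − 615.50) × 0.970106 = -16.5720
Value = -CHF 16.57

-CHF 16.57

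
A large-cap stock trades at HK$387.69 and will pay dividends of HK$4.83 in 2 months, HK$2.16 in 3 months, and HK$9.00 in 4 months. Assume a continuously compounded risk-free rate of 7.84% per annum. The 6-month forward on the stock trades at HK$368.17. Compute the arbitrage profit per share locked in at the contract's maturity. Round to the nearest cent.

HK$18.74 per share

PV(dividends) I = 4.83·e^(−0.0784·2/12) + 2.16·e^(−0.0784·3/12) + 9.00·e^(−0.0784·4/12) = 15.6532
Fair forward F* = (S − I)·e^(rT) = (387.69 − 15.6532)·e^0.039200 = 372.0368 × 1.039978 = 386.9101
Market HK$368.17 < fair 386.9101: forward underpriced → reverse cash-and-carry (short the stock, invest proceeds at r, pay the dividends, go long the forward).
Profit at T = |F_mkt − F*| = |368.17 − 386.9101| = HK$18.74 per share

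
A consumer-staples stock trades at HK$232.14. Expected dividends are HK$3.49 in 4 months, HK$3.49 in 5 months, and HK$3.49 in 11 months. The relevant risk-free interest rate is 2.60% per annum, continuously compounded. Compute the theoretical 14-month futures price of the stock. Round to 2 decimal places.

PV(dividends) I = 3.49·e^(−0.0260·4/12) + 3.49·e^(−0.0260·5/12) + 3.49·e^(−0.0260·11/12)
I = 3.4599 + 3.4524 + 3.4078 = 10.3201
F = (S − I)·e^(rT) = (232.14 − 10.3201) · e^(0.0260·14/12)
= 221.8199 · e^0.030333 = 221.8199 × 1.030798 = HK$228.65

HK$228.65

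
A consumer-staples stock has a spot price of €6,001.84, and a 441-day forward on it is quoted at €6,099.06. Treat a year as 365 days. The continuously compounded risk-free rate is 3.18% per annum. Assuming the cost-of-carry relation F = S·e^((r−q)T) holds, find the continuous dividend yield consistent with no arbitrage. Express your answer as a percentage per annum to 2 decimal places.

1.85%

From F = S·e^((r−q)T): (r − q) = ln(F/S)/T
ln(6099.06/6001.84) = ln(1.016198) = 0.016068
(r − q) = 0.016068 / (441/365) = 0.013299
q = r − ln(F/S)/T = 0.0318 − 0.013299 = 0.018501
q = 1.85%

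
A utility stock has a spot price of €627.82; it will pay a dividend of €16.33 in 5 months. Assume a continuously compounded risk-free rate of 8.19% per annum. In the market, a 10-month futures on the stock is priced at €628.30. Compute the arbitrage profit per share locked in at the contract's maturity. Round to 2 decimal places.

PV(dividends) I = 16.33·e^(−0.0819·5/12) = 15.7821
Fair futures F* = (S − I)·e^(rT) = (627.82 − 15.7821)·e^0.068250 = 612.0379 × 1.070633 = 655.2680
Market €628.30 < fair 655.2680: forward underpriced → reverse cash-and-carry (short the stock, invest proceeds at r, pay the dividends, go long the forward).
Profit at T = |F_mkt − F*| = |628.30 − 655.2680| = €26.97 per share

€26.97 per share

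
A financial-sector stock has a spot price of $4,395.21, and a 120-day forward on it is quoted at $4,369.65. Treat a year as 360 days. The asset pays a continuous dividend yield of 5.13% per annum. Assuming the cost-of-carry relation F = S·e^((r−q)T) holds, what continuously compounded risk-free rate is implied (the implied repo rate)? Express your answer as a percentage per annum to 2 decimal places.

From F = S·e^((r−q)T): (r − q) = ln(F/S)/T
ln(4369.65/4395.21) = ln(0.994185) = -0.005832
(r − q) = -0.005832 / (120/360) = -0.017496
r = ln(F/S)/T + q = -0.017496 + 0.0513 = 0.033804
r = 3.38%

3.38%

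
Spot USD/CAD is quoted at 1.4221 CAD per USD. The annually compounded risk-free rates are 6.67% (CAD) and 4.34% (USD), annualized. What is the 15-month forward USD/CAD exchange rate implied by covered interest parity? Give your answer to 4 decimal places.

1.4619

By covered interest parity, F = S · (1+r_CAD)^T / (1+r_USD)^T
= 1.4221 × 1.084059 / 1.054541 = 1.4221 × 1.027991
F = 1.4619 CAD per USD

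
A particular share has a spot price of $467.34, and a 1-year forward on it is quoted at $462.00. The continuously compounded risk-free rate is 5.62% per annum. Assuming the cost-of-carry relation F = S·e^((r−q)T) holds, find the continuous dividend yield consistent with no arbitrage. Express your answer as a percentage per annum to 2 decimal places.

6.77%

From F = S·e^((r−q)T): (r − q) = ln(F/S)/T
ln(462.00/467.34) = ln(0.988574) = -0.011492
(r − q) = -0.011492 / (1) = -0.011492
q = r − ln(F/S)/T = 0.0562 + 0.011492 = 0.067692
q = 6.77%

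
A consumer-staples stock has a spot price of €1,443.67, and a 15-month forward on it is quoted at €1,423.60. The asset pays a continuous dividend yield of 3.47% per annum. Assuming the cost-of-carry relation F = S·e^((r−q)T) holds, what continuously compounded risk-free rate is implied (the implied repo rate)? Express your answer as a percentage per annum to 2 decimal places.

From F = S·e^((r−q)T): (r − q) = ln(F/S)/T
ln(1423.60/1443.67) = ln(0.986098) = -0.014000
(r − q) = -0.014000 / (15/12) = -0.011200
r = ln(F/S)/T + q = -0.011200 + 0.0347 = 0.023500
r = 2.35%

2.35%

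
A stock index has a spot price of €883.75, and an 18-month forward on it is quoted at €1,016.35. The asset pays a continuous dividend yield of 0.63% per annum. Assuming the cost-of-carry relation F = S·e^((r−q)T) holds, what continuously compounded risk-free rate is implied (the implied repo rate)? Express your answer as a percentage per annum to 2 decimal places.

9.95%

From F = S·e^((r−q)T): (r − q) = ln(F/S)/T
ln(1016.35/883.75) = ln(1.150042) = 0.139798
(r − q) = 0.139798 / (18/12) = 0.093199
r = ln(F/S)/T + q = 0.093199 + 0.0063 = 0.099499
r = 9.95%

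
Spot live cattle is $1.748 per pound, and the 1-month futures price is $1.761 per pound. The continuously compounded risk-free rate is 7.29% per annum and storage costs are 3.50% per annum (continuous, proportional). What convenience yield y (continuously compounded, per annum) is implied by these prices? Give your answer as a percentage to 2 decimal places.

1.90%

F = S·e^((r+u−y)T) ⇒ (r+u−y) = ln(F/S)/T
ln(1.761/1.748) = 0.007410; /T ⇒ 0.088920
y = r + u − ln(F/S)/T = 0.0729 + 0.0350 − 0.088920 = 0.018980
y = 1.90%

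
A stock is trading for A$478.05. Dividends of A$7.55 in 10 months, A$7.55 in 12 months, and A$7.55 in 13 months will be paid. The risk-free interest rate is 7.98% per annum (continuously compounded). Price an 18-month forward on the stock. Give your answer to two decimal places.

A$515.21

PV(dividends) I = 7.55·e^(−0.0798·10/12) + 7.55·e^(−0.0798·12/12) + 7.55·e^(−0.0798·13/12)
I = 7.0643 + 6.9709 + 6.9247 = 20.9599
F = (S − I)·e^(rT) = (478.05 − 20.9599) · e^(0.0798·18/12)
= 457.0901 · e^0.119700 = 457.0901 × 1.127159 = A$515.21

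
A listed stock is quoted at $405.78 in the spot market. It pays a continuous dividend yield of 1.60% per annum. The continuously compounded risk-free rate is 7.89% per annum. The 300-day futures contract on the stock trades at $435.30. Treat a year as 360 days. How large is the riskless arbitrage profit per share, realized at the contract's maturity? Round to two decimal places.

Fair futures: F* = S·e^(carry·T), with carry = (r − q) = 0.0789 − 0.0160 = 0.0629
F* = 405.78 · e^(0.0629 × 300/360) = 405.78 · e^0.052417 = 405.78 × 1.053815 = $427.6171
Market $435.30 > fair $427.6171: forward overpriced → cash-and-carry (buy spot, short the forward).
At maturity, profit = |F_mkt − F*| = |435.30 − 427.6171| = $7.68 per share

$7.68 per share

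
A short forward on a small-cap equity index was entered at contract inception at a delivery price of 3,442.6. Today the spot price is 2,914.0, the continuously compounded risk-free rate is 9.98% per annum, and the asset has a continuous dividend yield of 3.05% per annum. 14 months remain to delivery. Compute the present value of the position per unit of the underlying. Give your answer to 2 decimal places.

Current fair forward for the remaining 14 months: F = S·e^((r − q)·T), (r − q) = 0.0998 − 0.0305 = 0.0693
F = 2914.0 · e^(0.0693 × 14/12) = 2914.0 × 1.08420825 = 3159.3828
Value of long forward = (F − K)·e^(−rT) = (3159.3828 − 3442.6) · e^(−0.0998·14/12)
= -283.2172 × 0.89008943 = -252.09
Short position value = −(long value) = 252.09

252.09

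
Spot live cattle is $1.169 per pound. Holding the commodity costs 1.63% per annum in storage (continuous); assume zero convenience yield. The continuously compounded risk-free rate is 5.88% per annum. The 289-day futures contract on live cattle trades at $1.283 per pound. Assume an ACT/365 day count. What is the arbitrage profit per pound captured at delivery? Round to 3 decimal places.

$0.042 per pound

Fair futures: F* = S·e^(carry·T), with carry = (r + u) = 0.0588 + 0.0163 = 0.0751
F* = 1.169 · e^(0.0751 × 289/365) = 1.169 · e^0.059463 = 1.169 × 1.061266 = $1.2406
Market $1.283 > fair $1.2406: forward overpriced → cash-and-carry (buy spot, short the forward).
At maturity, profit = |F_mkt − F*| = |1.283 − 1.2406| = $0.042 per pound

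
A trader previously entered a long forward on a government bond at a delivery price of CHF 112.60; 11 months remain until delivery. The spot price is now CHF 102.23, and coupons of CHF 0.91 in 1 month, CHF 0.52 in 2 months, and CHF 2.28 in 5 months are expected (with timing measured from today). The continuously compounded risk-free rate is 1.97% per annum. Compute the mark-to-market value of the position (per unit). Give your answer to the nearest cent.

PV(remaining coupons) I = 0.91·e^(−0.0197·1/12) + 0.52·e^(−0.0197·2/12) + 2.28·e^(−0.0197·5/12) = 3.6882
Current forward F = (S − I)·e^(rT) = (102.23 − 3.6882)·e^(0.0197·11/12) = 98.5418 × 1.018222 = 100.3374
Value (long) = (F − K)·e^(−rT) = (100.3374 − 112.60) × 0.982104 = -12.0431
Value = -CHF 12.04

-CHF 12.04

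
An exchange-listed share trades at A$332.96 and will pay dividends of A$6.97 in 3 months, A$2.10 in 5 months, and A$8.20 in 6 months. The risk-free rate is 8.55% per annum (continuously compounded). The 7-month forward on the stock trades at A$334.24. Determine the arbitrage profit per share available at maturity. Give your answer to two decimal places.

PV(dividends) I = 6.97·e^(−0.0855·3/12) + 2.10·e^(−0.0855·5/12) + 8.20·e^(−0.0855·6/12) = 16.7059
Fair forward F* = (S − I)·e^(rT) = (332.96 − 16.7059)·e^0.049875 = 316.2541 × 1.051140 = 332.4273
Market A$334.24 > fair 332.4273: forward overpriced → cash-and-carry (borrow at r, buy the stock and collect the dividends, short the forward).
Profit at T = |F_mkt − F*| = |334.24 − 332.4273| = A$1.81 per share

A$1.81 per share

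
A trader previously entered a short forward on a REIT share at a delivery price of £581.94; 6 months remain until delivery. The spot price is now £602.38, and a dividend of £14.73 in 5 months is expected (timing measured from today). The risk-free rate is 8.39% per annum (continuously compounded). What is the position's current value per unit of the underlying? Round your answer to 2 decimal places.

PV(remaining dividends) I = 14.73·e^(−0.0839·5/12) = 14.2240
Current forward F = (S − I)·e^(rT) = (602.38 − 14.2240)·e^(0.0839·6/12) = 588.1560 × 1.042842 = 613.3538
Value (long) = (F − K)·e^(−rT) = (613.3538 − 581.94) × 0.958918 = 30.1233
Short position value = −(long value) = -£30.12

-£30.12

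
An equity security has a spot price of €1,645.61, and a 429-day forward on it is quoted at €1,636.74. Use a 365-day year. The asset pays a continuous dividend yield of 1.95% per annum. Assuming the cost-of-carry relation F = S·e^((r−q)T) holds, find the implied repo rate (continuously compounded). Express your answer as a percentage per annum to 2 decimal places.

1.49%

From F = S·e^((r−q)T): (r − q) = ln(F/S)/T
ln(1636.74/1645.61) = ln(0.994610) = -0.005405
(r − q) = -0.005405 / (429/365) = -0.004599
r = ln(F/S)/T + q = -0.004599 + 0.0195 = 0.014901
r = 1.49%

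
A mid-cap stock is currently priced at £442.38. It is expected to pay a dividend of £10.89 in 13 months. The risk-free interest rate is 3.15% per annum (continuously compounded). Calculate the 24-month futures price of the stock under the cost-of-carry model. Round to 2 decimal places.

PV(dividends) I = 10.89·e^(−0.0315·13/12)
I = 10.5246
F = (S − I)·e^(rT) = (442.38 − 10.5246) · e^(0.0315·24/12)
= 431.8554 · e^0.063000 = 431.8554 × 1.065027 = £459.94

£459.94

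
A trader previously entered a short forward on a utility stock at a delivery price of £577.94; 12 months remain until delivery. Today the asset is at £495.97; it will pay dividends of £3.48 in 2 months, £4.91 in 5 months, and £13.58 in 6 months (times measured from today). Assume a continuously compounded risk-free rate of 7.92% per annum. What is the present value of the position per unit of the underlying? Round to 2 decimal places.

PV(remaining dividends) I = 3.48·e^(−0.0792·2/12) + 4.91·e^(−0.0792·5/12) + 13.58·e^(−0.0792·6/12) = 21.2377
Current forward F = (S − I)·e^(rT) = (495.97 − 21.2377)·e^(0.0792·12/12) = 474.7323 × 1.082421 = 513.8602
Value (long) = (F − K)·e^(−rT) = (513.8602 − 577.94) × 0.923855 = -59.2004
Short position value = −(long value) = £59.20

£59.20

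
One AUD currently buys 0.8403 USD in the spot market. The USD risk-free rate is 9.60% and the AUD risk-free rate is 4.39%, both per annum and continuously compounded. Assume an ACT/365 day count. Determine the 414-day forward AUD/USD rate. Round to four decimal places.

0.8915

F = S·e^((r_USD − r_AUD)T) = 0.8403 · e^((0.0960 − 0.0439) × 414/365)
= 0.8403 · e^0.059094 = 0.8403 × 1.060875
F = 0.8915 USD per AUD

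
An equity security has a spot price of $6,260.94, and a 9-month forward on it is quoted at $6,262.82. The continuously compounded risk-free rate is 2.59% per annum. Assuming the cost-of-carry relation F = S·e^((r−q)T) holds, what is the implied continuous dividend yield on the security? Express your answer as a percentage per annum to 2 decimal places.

From F = S·e^((r−q)T): (r − q) = ln(F/S)/T
ln(6262.82/6260.94) = ln(1.000300) = 0.000300
(r − q) = 0.000300 / (9/12) = 0.000400
q = r − ln(F/S)/T = 0.0259 − 0.000400 = 0.025500
q = 2.55%

2.55%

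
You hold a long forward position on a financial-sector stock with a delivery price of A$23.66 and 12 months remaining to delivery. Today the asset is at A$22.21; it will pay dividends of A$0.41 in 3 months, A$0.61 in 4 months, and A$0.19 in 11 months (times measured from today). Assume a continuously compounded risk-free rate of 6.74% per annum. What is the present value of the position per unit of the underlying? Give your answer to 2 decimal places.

PV(remaining dividends) I = 0.41·e^(−0.0674·3/12) + 0.61·e^(−0.0674·4/12) + 0.19·e^(−0.0674·11/12) = 1.1782
Current forward F = (S − I)·e^(rT) = (22.21 − 1.1782)·e^(0.0674·12/12) = 21.0318 × 1.069723 = 22.4982
Value (long) = (F − K)·e^(−rT) = (22.4982 − 23.66) × 0.934821 = -1.0861
Value = -A$1.09

-A$1.09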